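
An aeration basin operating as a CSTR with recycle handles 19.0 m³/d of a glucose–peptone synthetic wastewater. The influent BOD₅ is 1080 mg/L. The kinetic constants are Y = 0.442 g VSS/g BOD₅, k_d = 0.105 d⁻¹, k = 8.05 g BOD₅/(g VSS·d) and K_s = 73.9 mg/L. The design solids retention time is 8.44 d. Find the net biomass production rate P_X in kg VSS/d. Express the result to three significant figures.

P_X ≈ 4.79 kg VSS/d

From the Monod/SRT balance for a CMAS, S = K_s·(1+k_d θ_c)/[θ_c·(Y k − k_d) − 1] = 73.9 × (1 + 0.105 × 8.44) / [8.44 × (0.442 × 8.05 − 0.105) − 1] = 139.4 / 28.14 = 4.953 mg/L.
Observed yield with endogenous decay: Y_obs = Y / (1 + k_d·θ_c) = 0.442 / (1 + 0.105 × 8.44) = 0.442 / 1.886 = 0.2343 g VSS/g BOD₅.
Q·(S₀ − S) = 19.0 × (1080 − 4.95) × 10⁻³ = 20.43 kg/d removed.
Biomass produced: P_X = Y_obs·Q·ΔS = 0.2343 × 20.43 ≈ 4.786 kg VSS/d.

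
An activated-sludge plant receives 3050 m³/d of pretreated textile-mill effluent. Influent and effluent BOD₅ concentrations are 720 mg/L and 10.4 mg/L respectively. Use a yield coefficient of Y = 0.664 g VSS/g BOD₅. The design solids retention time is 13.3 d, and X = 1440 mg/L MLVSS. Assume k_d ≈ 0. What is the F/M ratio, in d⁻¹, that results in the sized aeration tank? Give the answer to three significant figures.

F/M ≈ 0.115 d⁻¹

V·X = Y·Q·ΔS·θ_c gives V = 0.664 × 3050 × (720 − 10.4) × 13.3 / 1440 = 13273 m³.
F/M = applied load / biomass = Q·S₀/(V·X) = 3050 × 720 / (13273 × 1440) = 0.1149 d⁻¹.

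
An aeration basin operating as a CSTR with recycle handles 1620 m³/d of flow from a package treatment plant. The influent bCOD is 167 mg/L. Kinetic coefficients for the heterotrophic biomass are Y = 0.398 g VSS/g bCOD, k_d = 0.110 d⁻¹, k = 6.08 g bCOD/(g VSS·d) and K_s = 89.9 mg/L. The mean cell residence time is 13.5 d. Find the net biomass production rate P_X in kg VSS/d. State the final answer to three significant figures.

From the Monod/SRT balance for a CMAS, S = K_s·(1+k_d θ_c)/[θ_c·(Y k − k_d) − 1] = 89.9 × (1 + 0.110 × 13.5) / [13.5 × (0.398 × 6.08 − 0.110) − 1] = 223.4 / 30.18 = 7.402 mg/L.
Correct the yield for decay: Y_obs = Y/(1 + k_d θ_c) = 0.398 / (1 + 0.110 × 13.5) = 0.398 / 2.485 = 0.1602.
Q·(S₀ − S) = 1620 × (167 − 7.40) × 10⁻³ = 258.6 kg/d removed.
So the net sludge growth is P_X = 0.1602 × 258.6 = 41.41 kg VSS/d.

P_X ≈ 41.4 kg VSS/d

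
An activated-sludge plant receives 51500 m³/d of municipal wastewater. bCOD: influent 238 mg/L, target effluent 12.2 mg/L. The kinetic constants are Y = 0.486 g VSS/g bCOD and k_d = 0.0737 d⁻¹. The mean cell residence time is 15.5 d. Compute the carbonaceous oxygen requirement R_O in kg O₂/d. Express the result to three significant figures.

R_O ≈ 7880 kg O₂/d

Y_obs = Y / (1 + k_d θ_c) = 0.486 / (1 + 0.0737 × 15.5) = 0.486 / 2.142 = 0.2269.
ΔS = 238 − 12.2 = 225.8 mg/L, so the substrate removal rate is 51500 × 225.8/1000 = 11629 kg bCOD/d.
P_X = Y_obs·Q·(S₀ − S) = 0.2269 × 11629 = 2638 kg VSS/d.
R_O = Q·(S₀ − S) − 1.42·P_X = 11629 − 1.42 × 2638 = 7883 kg O₂/d.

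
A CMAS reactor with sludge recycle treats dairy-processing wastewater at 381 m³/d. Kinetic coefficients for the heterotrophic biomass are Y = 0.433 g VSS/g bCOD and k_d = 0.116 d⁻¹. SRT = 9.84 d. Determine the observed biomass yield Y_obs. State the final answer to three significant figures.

Y_obs = Y / (1 + k_d θ_c) = 0.433 / (1 + 0.116 × 9.84) = 0.433 / 2.141 = 0.2022.

Y_obs ≈ 0.202 g VSS/g bCOD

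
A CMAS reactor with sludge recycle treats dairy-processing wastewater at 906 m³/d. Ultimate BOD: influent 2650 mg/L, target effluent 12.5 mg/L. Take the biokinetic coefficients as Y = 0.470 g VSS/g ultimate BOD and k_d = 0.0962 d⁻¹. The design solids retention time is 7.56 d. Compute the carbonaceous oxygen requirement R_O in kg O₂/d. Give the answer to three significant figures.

R_O ≈ 1470 kg O₂/d

Correct the yield for decay: Y_obs = Y/(1 + k_d θ_c) = 0.470 / (1 + 0.0962 × 7.56) = 0.470 / 1.727 = 0.2721.
Substrate removed = Q·(S₀ − S) = 906 m³/d × (2650 − 12.5) g/m³ = 2.39×10^6 g/d = 2390 kg/d.
Net sludge production P_X = 0.2721 × 2390 = 650.2 kg VSS/d.
Carbonaceous O₂ demand = substrate oxidised − cell-mass equivalent = 2390 − 1.42 × 650.2 = 1466 kg O₂/d.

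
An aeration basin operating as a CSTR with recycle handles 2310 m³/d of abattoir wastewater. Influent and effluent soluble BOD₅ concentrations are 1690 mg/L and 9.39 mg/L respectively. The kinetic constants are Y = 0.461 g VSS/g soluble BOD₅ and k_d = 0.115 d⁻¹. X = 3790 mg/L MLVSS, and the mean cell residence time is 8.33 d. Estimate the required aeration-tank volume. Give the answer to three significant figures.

Rearranging the biomass balance for a CMAS with decay, V = Y·Q·ΔS·θ_c / [X·(1+k_d θ_c)] = 0.461 × 2310 × (1690 − 9.39) × 8.33 / [3790 × (1 + 0.115 × 8.33)] = 1.49×10^7 / 7421 = 2009 m³.

V ≈ 2010 m³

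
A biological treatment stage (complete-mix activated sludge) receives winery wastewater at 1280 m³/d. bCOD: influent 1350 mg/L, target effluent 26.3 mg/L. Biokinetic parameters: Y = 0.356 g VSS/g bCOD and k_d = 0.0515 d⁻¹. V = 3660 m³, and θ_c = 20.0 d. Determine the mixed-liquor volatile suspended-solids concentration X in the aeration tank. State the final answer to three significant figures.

Solving the biomass balance for X: X = Y Q (S₀−S) θ_c / [V (1+k_d θ_c)] = 0.356 × 1280 × (1350 − 26.3) × 20.0 / [3660 × (1 + 0.0515 × 20.0)] = 1624 mg/L.

X ≈ 1620 mg/L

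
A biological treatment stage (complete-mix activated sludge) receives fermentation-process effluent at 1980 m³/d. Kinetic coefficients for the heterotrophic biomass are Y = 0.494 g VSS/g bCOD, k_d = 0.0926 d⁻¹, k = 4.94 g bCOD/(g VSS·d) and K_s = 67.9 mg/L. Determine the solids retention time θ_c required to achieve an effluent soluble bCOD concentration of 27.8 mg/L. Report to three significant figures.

θ_c ≈ 1.62 d

From 1/θ_c = Y·k·S/(K_s + S) − k_d: Y·k·S/(K_s+S) = 0.494 × 4.94 × 27.8 / (67.9 + 27.8) = 0.7089 d⁻¹.
θ_c = 1/(μ − k_d) = 1/(0.7089 − 0.0926) = 1/0.6163 = 1.623 d.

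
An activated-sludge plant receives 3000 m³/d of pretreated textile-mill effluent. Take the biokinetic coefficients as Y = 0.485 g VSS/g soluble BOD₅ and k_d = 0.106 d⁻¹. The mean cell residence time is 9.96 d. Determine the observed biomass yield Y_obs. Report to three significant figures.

Correct the yield for decay: Y_obs = Y/(1 + k_d θ_c) = 0.485 / (1 + 0.106 × 9.96) = 0.485 / 2.056 = 0.2359.

Y_obs ≈ 0.236 g VSS/g soluble BOD₅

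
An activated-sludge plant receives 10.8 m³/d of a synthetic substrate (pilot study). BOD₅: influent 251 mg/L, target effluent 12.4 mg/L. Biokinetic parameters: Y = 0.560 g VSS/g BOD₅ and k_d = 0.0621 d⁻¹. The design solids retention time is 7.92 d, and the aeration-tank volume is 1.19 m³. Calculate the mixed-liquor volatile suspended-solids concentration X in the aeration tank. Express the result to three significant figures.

X ≈ 6440 mg/L

From V·X·(1 + k_d·θ_c) = Y·Q·(S₀ − S)·θ_c: X = 0.560 × 10.8 × (251 − 12.4) × 7.92 / [1.19 × (1 + 0.0621 × 7.92)] = 6438 mg/L.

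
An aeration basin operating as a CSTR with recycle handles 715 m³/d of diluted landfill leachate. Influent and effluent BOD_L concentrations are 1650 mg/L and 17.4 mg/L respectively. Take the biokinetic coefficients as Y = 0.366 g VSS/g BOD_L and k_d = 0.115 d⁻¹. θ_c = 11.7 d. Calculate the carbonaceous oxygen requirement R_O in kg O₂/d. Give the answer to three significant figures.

R_O ≈ 909 kg O₂/d

Correct the yield for decay: Y_obs = Y/(1 + k_d θ_c) = 0.366 / (1 + 0.115 × 11.7) = 0.366 / 2.345 = 0.1560.
Q·(S₀ − S) = 715 × (1650 − 17.4) × 10⁻³ = 1167 kg/d removed.
P_X = Y_obs·Q·(S₀ − S) = 0.1560 × 1167 = 182.2 kg VSS/d.
Carbonaceous O₂ demand = substrate oxidised − cell-mass equivalent = 1167 − 1.42 × 182.2 = 908.7 kg O₂/d.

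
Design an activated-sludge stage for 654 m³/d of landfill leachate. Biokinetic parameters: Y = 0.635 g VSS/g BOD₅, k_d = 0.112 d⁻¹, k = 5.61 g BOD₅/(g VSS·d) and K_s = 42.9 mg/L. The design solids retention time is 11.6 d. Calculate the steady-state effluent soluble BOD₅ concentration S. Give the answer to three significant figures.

From the Monod/SRT balance for a CMAS, S = K_s·(1+k_d θ_c)/[θ_c·(Y k − k_d) − 1] = 42.9 × (1 + 0.112 × 11.6) / [11.6 × (0.635 × 5.61 − 0.112) − 1] = 98.64 / 39.02 = 2.528 mg/L.

S ≈ 2.53 mg/L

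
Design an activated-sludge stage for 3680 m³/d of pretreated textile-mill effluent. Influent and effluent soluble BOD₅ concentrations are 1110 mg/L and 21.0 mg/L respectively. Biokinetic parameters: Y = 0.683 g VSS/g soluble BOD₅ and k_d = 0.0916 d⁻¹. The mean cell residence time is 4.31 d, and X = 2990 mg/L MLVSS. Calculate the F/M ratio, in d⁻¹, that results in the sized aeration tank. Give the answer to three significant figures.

F/M ≈ 0.483 d⁻¹

Steady-state biomass mass balance: V·X·(1 + k_d·θ_c) = Y·Q·(S₀ − S)·θ_c, so V = 0.683 × 3680 × (1110 − 21.0) × 4.31 / [2990 × (1 + 0.0916 × 4.31)] = 1.18×10^7 / 4170 = 2829 m³.
F/M = applied load / biomass = Q·S₀/(V·X) = 3680 × 1110 / (2829 × 2990) = 0.4830 d⁻¹.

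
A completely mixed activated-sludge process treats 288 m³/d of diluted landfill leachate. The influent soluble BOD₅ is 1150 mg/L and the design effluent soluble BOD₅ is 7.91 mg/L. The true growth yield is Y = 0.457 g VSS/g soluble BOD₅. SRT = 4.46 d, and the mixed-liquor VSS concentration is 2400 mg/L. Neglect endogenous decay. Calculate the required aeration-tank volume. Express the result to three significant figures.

With k_d = 0 the design equation reduces to V = Y Q (S₀−S) θ_c / X = 0.457 × 288 × (1150 − 7.91) × 4.46 / 2400 = 279.3 m³.

V ≈ 279 m³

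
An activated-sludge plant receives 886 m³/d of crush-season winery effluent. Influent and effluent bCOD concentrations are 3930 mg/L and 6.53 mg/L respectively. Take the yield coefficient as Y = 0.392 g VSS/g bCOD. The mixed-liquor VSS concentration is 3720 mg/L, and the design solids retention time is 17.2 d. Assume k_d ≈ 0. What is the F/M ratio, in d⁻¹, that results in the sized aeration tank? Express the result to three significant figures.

F/M ≈ 0.149 d⁻¹

Biomass mass balance (decay neglected): V·X = Y·Q·(S₀ − S)·θ_c, so V = 0.392 × 886 × (3930 − 6.53) × 17.2 / 3720 = 6301 m³.
F/M = applied load / biomass = Q·S₀/(V·X) = 886 × 3930 / (6301 × 3720) = 0.1486 d⁻¹.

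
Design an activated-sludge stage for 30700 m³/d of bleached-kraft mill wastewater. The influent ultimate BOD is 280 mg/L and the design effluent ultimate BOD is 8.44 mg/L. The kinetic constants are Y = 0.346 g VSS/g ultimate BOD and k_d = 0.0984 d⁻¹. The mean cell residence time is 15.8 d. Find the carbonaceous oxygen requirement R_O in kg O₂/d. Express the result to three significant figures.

R_O ≈ 6730 kg O₂/d

Observed yield with endogenous decay: Y_obs = Y / (1 + k_d·θ_c) = 0.346 / (1 + 0.0984 × 15.8) = 0.346 / 2.555 = 0.1354 g VSS/g ultimate BOD.
Q·(S₀ − S) = 30700 × (280 − 8.44) × 10⁻³ = 8337 kg/d removed.
P_X = Y_obs·Q·(S₀ − S) = 0.1354 × 8337 = 1129 kg VSS/d.
R_O = Q·(S₀ − S) − 1.42·P_X = 8337 − 1.42 × 1129 = 6734 kg O₂/d.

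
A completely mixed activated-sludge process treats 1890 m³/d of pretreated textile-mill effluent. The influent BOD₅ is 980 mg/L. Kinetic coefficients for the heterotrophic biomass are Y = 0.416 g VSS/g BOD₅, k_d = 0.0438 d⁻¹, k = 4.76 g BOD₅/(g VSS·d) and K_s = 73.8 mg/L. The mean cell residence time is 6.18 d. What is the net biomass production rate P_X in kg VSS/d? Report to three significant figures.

For a completely mixed reactor with recycle the Lawrence–McCarty relation gives S = K_s·(1 + k_d·θ_c) / [θ_c·(Y·k − k_d) − 1] = 73.8 × (1 + 0.0438 × 6.18) / [6.18 × (0.416 × 4.76 − 0.0438) − 1] = 93.78 / 10.97 = 8.551 mg/L.
The observed yield is Y_obs = Y/(1 + k_d·θ_c) = 0.416 / (1 + 0.0438 × 6.18) = 0.416 / 1.271 = 0.3274 g VSS per g BOD₅ removed.
Substrate removed = Q·(S₀ − S) = 1890 m³/d × (980 − 8.55) g/m³ = 1.84×10^6 g/d = 1836 kg/d.
Net biomass production P_X = Y_obs × Q·(S₀ − S) = 0.3274 × 1836 = 601.1 kg VSS/d.

P_X ≈ 601 kg VSS/d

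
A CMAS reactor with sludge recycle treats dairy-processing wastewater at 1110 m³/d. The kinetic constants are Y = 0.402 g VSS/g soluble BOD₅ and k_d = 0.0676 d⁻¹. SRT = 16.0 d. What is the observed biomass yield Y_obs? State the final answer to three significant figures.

Observed yield with endogenous decay: Y_obs = Y / (1 + k_d·θ_c) = 0.402 / (1 + 0.0676 × 16.0) = 0.402 / 2.082 = 0.1931 g VSS/g soluble BOD₅.

Y_obs ≈ 0.193 g VSS/g soluble BOD₅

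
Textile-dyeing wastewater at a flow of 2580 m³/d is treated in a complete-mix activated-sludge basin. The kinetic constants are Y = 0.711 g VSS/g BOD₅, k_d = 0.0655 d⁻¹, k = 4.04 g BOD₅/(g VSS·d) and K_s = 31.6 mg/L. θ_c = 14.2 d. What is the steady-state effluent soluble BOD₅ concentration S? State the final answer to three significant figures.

S ≈ 1.57 mg/L

For a completely mixed reactor with recycle the Lawrence–McCarty relation gives S = K_s·(1 + k_d·θ_c) / [θ_c·(Y·k − k_d) − 1] = 31.6 × (1 + 0.0655 × 14.2) / [14.2 × (0.711 × 4.04 − 0.0655) − 1] = 60.99 / 38.86 = 1.570 mg/L.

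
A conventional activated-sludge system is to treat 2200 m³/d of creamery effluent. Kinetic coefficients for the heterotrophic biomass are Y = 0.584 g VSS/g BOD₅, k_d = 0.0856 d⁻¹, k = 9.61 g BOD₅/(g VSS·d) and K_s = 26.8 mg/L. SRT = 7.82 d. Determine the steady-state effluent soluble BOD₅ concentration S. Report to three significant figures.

Effluent substrate depends only on kinetics and SRT: S = K_s(1 + k_d θ_c) / [θ_c(Yk − k_d) − 1] = 26.8 × (1 + 0.0856 × 7.82) / [7.82 × (0.584 × 9.61 − 0.0856) − 1] = 44.74 / 42.22 = 1.060 mg/L.

S ≈ 1.06 mg/L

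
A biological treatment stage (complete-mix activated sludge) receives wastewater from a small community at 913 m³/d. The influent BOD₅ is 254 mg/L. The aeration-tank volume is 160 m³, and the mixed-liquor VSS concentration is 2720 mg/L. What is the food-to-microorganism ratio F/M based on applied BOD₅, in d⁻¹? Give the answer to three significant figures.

F/M = Q·S₀ / (V·X) = 913 × 254 / (160.0 × 2720) = 0.5329 g BOD₅·(g VSS·d)⁻¹.

F/M ≈ 0.533 d⁻¹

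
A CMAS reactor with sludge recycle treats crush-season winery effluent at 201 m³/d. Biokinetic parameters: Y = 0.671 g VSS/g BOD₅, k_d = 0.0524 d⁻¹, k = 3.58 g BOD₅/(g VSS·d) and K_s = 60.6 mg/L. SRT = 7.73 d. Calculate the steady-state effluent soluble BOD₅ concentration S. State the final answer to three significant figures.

From the Monod/SRT balance for a CMAS, S = K_s·(1+k_d θ_c)/[θ_c·(Y k − k_d) − 1] = 60.6 × (1 + 0.0524 × 7.73) / [7.73 × (0.671 × 3.58 − 0.0524) − 1] = 85.15 / 17.16 = 4.961 mg/L.

S ≈ 4.96 mg/L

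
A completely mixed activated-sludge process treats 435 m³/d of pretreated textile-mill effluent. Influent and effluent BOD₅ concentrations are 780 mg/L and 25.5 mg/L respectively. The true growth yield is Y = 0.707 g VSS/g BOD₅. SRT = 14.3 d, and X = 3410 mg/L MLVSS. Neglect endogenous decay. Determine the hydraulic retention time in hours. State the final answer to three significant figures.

V·X = Y·Q·ΔS·θ_c gives V = 0.707 × 435 × (780 − 25.5) × 14.3 / 3410 = 973.1 m³.
HRT = V/Q = 973.1 m³ / 435 m³·d⁻¹ = 2.237 d × 24 = 53.69 h.

τ ≈ 53.7 h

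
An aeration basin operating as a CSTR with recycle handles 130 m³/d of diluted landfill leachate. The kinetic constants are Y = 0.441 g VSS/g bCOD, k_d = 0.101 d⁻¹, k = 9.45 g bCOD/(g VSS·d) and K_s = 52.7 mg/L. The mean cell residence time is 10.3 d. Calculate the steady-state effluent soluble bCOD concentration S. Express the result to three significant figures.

S ≈ 2.63 mg/L

For a completely mixed reactor with recycle the Lawrence–McCarty relation gives S = K_s·(1 + k_d·θ_c) / [θ_c·(Y·k − k_d) − 1] = 52.7 × (1 + 0.101 × 10.3) / [10.3 × (0.441 × 9.45 − 0.101) − 1] = 107.5 / 40.88 = 2.630 mg/L.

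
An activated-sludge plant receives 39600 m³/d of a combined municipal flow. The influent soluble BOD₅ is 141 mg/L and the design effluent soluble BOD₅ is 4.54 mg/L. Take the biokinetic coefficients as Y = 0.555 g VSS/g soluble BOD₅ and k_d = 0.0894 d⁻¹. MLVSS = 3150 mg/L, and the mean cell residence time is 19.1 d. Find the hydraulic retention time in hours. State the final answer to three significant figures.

From the SRT design equation V = Y Q (S₀−S) θ_c / [X (1 + k_d θ_c)] = 0.555 × 39600 × (141 − 4.54) × 19.1 / [3150 × (1 + 0.0894 × 19.1)] = 5.73×10^7 / 8529 = 6716 m³.
Hydraulic retention time τ = V/Q = 6716 / 39600 = 0.1696 d = 4.071 h.

τ ≈ 4.07 h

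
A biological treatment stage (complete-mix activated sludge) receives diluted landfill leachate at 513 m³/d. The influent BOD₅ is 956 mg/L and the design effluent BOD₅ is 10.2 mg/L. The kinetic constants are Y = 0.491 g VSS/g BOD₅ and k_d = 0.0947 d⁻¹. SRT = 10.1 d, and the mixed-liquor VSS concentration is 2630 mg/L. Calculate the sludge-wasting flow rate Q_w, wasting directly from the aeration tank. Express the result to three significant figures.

Steady-state biomass mass balance: V·X·(1 + k_d·θ_c) = Y·Q·(S₀ − S)·θ_c, so V = 0.491 × 513 × (956 − 10.2) × 10.1 / [2630 × (1 + 0.0947 × 10.1)] = 2.41×10^6 / 5146 = 467.6 m³.
With mixed-liquor wasting, θ_c = V/Q_w, so Q_w = V/θ_c = 467.6/10.1 = 46.30 m³/d.

Q_w ≈ 46.3 m³/d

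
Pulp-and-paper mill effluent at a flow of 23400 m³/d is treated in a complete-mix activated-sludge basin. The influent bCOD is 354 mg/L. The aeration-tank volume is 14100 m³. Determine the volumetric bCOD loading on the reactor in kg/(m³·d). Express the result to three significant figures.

L_v ≈ 0.587 kg bCOD/(m³·d)

L_v = Q S₀ / V = 23400 × 354 × 10⁻³ / 14100 = 0.5875 kg/(m³·d).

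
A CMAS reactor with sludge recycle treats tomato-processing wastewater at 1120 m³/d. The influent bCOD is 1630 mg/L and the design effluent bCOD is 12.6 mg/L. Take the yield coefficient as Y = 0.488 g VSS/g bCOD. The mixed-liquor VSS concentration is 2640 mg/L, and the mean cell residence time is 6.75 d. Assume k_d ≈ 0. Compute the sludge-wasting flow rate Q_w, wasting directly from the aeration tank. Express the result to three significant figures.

Q_w ≈ 335 m³/d

Biomass mass balance (decay neglected): V·X = Y·Q·(S₀ − S)·θ_c, so V = 0.488 × 1120 × (1630 − 12.6) × 6.75 / 2640 = 2260 m³.
For wasting at MLVSS concentration, Q_w = V/θ_c = 2260/6.75 = 334.9 m³/d.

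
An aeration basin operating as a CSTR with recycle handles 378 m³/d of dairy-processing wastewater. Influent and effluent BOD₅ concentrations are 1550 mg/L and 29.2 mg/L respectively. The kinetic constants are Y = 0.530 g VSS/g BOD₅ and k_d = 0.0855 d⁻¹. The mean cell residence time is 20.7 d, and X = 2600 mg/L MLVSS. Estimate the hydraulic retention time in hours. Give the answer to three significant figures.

τ ≈ 55.6 h

From the SRT design equation V = Y Q (S₀−S) θ_c / [X (1 + k_d θ_c)] = 0.530 × 378 × (1550 − 29.2) × 20.7 / [2600 × (1 + 0.0855 × 20.7)] = 6.31×10^6 / 7202 = 875.8 m³.
Hydraulic retention time τ = V/Q = 875.8 / 378 = 2.317 d = 55.60 h.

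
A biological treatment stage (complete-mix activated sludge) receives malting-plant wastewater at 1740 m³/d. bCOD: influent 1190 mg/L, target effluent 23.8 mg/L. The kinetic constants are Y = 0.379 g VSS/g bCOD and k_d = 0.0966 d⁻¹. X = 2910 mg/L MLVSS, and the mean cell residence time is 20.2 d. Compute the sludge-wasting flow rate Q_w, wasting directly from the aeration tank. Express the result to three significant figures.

Q_w ≈ 89.5 m³/d

From the SRT design equation V = Y Q (S₀−S) θ_c / [X (1 + k_d θ_c)] = 0.379 × 1740 × (1190 − 23.8) × 20.2 / [2910 × (1 + 0.0966 × 20.2)] = 1.55×10^7 / 8588 = 1809 m³.
With mixed-liquor wasting, θ_c = V/Q_w, so Q_w = V/θ_c = 1809/20.2 = 89.55 m³/d.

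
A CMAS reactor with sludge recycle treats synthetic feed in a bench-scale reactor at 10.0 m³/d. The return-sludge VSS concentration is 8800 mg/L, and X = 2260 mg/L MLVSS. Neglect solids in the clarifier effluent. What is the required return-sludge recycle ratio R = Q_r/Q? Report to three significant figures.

R ≈ 0.346

R = Q_r/Q = X/(X_r − X) = 2260 / (8800 − 2260) = 0.3456.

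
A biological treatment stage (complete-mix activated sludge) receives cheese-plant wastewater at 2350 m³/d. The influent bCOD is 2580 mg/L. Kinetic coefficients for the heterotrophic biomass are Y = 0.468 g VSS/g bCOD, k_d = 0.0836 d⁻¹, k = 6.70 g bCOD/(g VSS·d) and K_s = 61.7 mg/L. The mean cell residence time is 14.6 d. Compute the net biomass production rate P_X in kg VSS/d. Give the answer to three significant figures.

From the Monod/SRT balance for a CMAS, S = K_s·(1+k_d θ_c)/[θ_c·(Y k − k_d) − 1] = 61.7 × (1 + 0.0836 × 14.6) / [14.6 × (0.468 × 6.70 − 0.0836) − 1] = 137.0 / 43.56 = 3.145 mg/L.
Observed yield with endogenous decay: Y_obs = Y / (1 + k_d·θ_c) = 0.468 / (1 + 0.0836 × 14.6) = 0.468 / 2.221 = 0.2108 g VSS/g bCOD.
Mass of bCOD removed per day: Q(S₀ − S) = 2350 × 2577 g/m³ = 6056 kg/d.
So the net sludge growth is P_X = 0.2108 × 6056 = 1276 kg VSS/d.

P_X ≈ 1280 kg VSS/d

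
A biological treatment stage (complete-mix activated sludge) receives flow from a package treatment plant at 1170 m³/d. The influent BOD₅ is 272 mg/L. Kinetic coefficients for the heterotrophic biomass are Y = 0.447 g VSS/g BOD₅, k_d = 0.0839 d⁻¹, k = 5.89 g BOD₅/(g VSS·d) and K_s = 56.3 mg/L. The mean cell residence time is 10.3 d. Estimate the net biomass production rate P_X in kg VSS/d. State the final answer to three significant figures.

For a completely mixed reactor with recycle the Lawrence–McCarty relation gives S = K_s·(1 + k_d·θ_c) / [θ_c·(Y·k − k_d) − 1] = 56.3 × (1 + 0.0839 × 10.3) / [10.3 × (0.447 × 5.89 − 0.0839) − 1] = 105.0 / 25.25 = 4.156 mg/L.
The observed yield is Y_obs = Y/(1 + k_d·θ_c) = 0.447 / (1 + 0.0839 × 10.3) = 0.447 / 1.864 = 0.2398 g VSS per g BOD₅ removed.
ΔS = 272 − 4.16 = 267.8 mg/L, so the substrate removal rate is 1170 × 267.8/1000 = 313.4 kg BOD₅/d.
Biomass produced: P_X = Y_obs·Q·ΔS = 0.2398 × 313.4 ≈ 75.14 kg VSS/d.

P_X ≈ 75.1 kg VSS/d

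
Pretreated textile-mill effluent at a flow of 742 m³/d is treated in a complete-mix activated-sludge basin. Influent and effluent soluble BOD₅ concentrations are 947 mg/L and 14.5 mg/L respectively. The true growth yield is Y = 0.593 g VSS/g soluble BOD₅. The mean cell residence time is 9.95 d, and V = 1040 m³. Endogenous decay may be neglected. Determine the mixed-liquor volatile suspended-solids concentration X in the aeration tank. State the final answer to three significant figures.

X ≈ 3930 mg/L

Without decay, X = Y Q (S₀−S) θ_c / V = 0.593 × 742 × (947 − 14.5) × 9.95 / 1040 = 3926 mg/L.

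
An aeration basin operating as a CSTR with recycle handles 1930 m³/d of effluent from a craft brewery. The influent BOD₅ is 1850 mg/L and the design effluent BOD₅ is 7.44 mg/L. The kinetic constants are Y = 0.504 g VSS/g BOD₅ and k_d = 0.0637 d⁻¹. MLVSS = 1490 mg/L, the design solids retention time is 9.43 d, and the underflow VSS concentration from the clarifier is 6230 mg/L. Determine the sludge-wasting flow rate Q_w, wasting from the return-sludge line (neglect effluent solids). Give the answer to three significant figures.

Steady-state biomass mass balance: V·X·(1 + k_d·θ_c) = Y·Q·(S₀ − S)·θ_c, so V = 0.504 × 1930 × (1850 − 7.44) × 9.43 / [1490 × (1 + 0.0637 × 9.43)] = 1.69×10^7 / 2385 = 7086 m³.
θ_c = V·X/(Q_w·X_r) when wasting from the recycle, so Q_w = V·X/(θ_c·X_r) = 7086 × 1490 / (9.43 × 6230) = 179.7 m³/d.

Q_w ≈ 180 m³/d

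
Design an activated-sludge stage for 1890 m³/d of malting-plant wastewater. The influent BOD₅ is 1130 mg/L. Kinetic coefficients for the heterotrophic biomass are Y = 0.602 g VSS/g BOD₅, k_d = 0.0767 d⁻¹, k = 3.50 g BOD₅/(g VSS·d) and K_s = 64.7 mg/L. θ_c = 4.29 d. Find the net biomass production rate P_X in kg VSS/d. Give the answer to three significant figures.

P_X ≈ 958 kg VSS/d

For a completely mixed reactor with recycle the Lawrence–McCarty relation gives S = K_s·(1 + k_d·θ_c) / [θ_c·(Y·k − k_d) − 1] = 64.7 × (1 + 0.0767 × 4.29) / [4.29 × (0.602 × 3.50 − 0.0767) − 1] = 85.99 / 7.710 = 11.15 mg/L.
Correct the yield for decay: Y_obs = Y/(1 + k_d θ_c) = 0.602 / (1 + 0.0767 × 4.29) = 0.602 / 1.329 = 0.4530.
Mass of BOD₅ removed per day: Q(S₀ − S) = 1890 × 1119 g/m³ = 2115 kg/d.
Biomass produced: P_X = Y_obs·Q·ΔS = 0.4530 × 2115 ≈ 957.8 kg VSS/d.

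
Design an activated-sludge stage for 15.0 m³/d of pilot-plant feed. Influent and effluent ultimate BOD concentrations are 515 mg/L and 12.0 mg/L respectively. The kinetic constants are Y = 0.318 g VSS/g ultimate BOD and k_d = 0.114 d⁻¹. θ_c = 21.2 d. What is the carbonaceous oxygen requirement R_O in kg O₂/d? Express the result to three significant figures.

Observed yield with endogenous decay: Y_obs = Y / (1 + k_d·θ_c) = 0.318 / (1 + 0.114 × 21.2) = 0.318 / 3.417 = 0.09307 g VSS/g ultimate BOD.
Mass of ultimate BOD removed per day: Q(S₀ − S) = 15.0 × 503.0 g/m³ = 7.545 kg/d.
P_X = Y_obs·Q·(S₀ − S) = 0.09307 × 7.545 = 0.7022 kg VSS/d.
Carbonaceous O₂ demand = substrate oxidised − cell-mass equivalent = 7.545 − 1.42 × 0.7022 = 6.548 kg O₂/d.

R_O ≈ 6.55 kg O₂/d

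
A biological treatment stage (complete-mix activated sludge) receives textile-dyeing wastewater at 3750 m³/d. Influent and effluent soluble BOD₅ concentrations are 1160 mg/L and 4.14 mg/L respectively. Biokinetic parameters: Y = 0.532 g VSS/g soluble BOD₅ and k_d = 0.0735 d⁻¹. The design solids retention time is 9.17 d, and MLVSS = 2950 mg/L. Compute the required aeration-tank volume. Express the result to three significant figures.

From the SRT design equation V = Y Q (S₀−S) θ_c / [X (1 + k_d θ_c)] = 0.532 × 3750 × (1160 − 4.14) × 9.17 / [2950 × (1 + 0.0735 × 9.17)] = 2.11×10^7 / 4938 = 4282 m³.

V ≈ 4280 m³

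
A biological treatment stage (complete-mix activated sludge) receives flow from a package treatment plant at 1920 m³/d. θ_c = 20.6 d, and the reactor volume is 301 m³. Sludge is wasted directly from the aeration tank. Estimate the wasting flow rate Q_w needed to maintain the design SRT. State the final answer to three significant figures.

Q_w ≈ 14.6 m³/d

Wasting from the aeration tank: Q_w = V / θ_c = 301.0 / 20.6 = 14.61 m³/d.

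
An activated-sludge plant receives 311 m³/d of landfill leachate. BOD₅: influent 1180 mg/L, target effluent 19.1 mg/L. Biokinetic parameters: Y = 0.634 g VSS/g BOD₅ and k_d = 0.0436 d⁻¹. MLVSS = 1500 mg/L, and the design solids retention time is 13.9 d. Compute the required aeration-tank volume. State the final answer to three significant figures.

Rearranging the biomass balance for a CMAS with decay, V = Y·Q·ΔS·θ_c / [X·(1+k_d θ_c)] = 0.634 × 311 × (1180 − 19.1) × 13.9 / [1500 × (1 + 0.0436 × 13.9)] = 3.18×10^6 / 2409 = 1321 m³.

V ≈ 1320 m³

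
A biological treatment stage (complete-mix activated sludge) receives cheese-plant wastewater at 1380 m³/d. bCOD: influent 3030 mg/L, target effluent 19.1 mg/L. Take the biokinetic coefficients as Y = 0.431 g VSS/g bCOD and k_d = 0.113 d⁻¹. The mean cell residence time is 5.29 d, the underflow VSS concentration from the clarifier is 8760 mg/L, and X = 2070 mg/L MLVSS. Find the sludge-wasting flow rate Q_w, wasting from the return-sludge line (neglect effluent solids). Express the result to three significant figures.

From the SRT design equation V = Y Q (S₀−S) θ_c / [X (1 + k_d θ_c)] = 0.431 × 1380 × (3030 − 19.1) × 5.29 / [2070 × (1 + 0.113 × 5.29)] = 9.47×10^6 / 3307 = 2864 m³.
θ_c = V·X/(Q_w·X_r) when wasting from the recycle, so Q_w = V·X/(θ_c·X_r) = 2864 × 2070 / (5.29 × 8760) = 127.9 m³/d.

Q_w ≈ 128 m³/d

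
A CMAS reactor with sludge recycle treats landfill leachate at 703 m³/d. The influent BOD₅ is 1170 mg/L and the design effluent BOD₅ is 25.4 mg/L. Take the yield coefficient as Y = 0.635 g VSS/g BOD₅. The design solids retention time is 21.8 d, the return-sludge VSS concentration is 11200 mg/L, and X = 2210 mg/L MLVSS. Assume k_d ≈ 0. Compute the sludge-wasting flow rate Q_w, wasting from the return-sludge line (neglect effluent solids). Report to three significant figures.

V·X = Y·Q·ΔS·θ_c gives V = 0.635 × 703 × (1170 − 25.4) × 21.8 / 2210 = 5040 m³.
θ_c = V·X/(Q_w·X_r) when wasting from the recycle, so Q_w = V·X/(θ_c·X_r) = 5040 × 2210 / (21.8 × 11200) = 45.62 m³/d.

Q_w ≈ 45.6 m³/d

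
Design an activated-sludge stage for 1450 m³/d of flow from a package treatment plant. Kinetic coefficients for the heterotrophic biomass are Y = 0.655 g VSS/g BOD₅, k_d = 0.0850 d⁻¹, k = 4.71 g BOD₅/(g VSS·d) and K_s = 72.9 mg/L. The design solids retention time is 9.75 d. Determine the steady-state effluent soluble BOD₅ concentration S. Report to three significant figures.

From the Monod/SRT balance for a CMAS, S = K_s·(1+k_d θ_c)/[θ_c·(Y k − k_d) − 1] = 72.9 × (1 + 0.0850 × 9.75) / [9.75 × (0.655 × 4.71 − 0.0850) − 1] = 133.3 / 28.25 = 4.719 mg/L.

S ≈ 4.72 mg/L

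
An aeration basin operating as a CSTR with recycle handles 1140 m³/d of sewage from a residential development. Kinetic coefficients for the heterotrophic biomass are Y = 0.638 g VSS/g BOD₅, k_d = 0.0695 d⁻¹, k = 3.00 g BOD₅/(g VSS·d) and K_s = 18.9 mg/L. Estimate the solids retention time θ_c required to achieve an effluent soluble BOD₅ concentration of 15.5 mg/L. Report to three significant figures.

θ_c ≈ 1.26 d

From 1/θ_c = Y·k·S/(K_s + S) − k_d: Y·k·S/(K_s+S) = 0.638 × 3.00 × 15.5 / (18.9 + 15.5) = 0.8624 d⁻¹.
1/θ_c = 0.8624 − 0.0695 = 0.7929 d⁻¹, so θ_c = 1.261 d.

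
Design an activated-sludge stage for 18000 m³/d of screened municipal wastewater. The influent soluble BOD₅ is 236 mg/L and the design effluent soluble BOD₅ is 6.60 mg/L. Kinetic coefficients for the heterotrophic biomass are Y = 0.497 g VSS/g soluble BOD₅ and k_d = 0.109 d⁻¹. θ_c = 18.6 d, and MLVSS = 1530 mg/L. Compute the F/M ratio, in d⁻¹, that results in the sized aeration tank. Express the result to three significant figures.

Steady-state biomass mass balance: V·X·(1 + k_d·θ_c) = Y·Q·(S₀ − S)·θ_c, so V = 0.497 × 18000 × (236 − 6.60) × 18.6 / [1530 × (1 + 0.109 × 18.6)] = 3.82×10^7 / 4632 = 8241 m³.
F/M = Q·S₀ / (V·X) = 18000 × 236 / (8241 × 1530) = 0.3369 g soluble BOD₅·(g VSS·d)⁻¹.

F/M ≈ 0.337 d⁻¹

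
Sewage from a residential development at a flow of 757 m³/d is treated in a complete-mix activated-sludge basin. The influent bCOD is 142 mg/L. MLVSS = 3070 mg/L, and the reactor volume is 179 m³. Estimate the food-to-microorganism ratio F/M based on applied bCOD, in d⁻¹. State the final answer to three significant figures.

Food-to-microorganism ratio F/M = Q S₀ / (V X) = 757 × 142 / (179.0 × 3070) = 0.1956 d⁻¹.

F/M ≈ 0.196 d⁻¹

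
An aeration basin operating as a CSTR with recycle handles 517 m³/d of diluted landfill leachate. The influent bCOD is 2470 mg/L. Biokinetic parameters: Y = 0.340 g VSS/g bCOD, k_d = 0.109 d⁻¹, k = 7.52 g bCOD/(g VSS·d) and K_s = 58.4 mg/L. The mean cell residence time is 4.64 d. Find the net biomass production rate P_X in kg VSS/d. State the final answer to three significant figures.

Effluent substrate depends only on kinetics and SRT: S = K_s(1 + k_d θ_c) / [θ_c(Yk − k_d) − 1] = 58.4 × (1 + 0.109 × 4.64) / [4.64 × (0.340 × 7.52 − 0.109) − 1] = 87.94 / 10.36 = 8.490 mg/L.
Y_obs = Y / (1 + k_d θ_c) = 0.340 / (1 + 0.109 × 4.64) = 0.340 / 1.506 = 0.2258.
Mass of bCOD removed per day: Q(S₀ − S) = 517 × 2462 g/m³ = 1273 kg/d.
So the net sludge growth is P_X = 0.2258 × 1273 = 287.4 kg VSS/d.

P_X ≈ 287 kg VSS/d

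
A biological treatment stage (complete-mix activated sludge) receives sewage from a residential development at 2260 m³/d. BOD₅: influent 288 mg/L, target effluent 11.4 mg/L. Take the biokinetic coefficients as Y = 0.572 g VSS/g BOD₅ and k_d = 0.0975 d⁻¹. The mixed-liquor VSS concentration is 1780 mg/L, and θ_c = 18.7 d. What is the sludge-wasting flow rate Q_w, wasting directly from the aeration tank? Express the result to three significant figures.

Rearranging the biomass balance for a CMAS with decay, V = Y·Q·ΔS·θ_c / [X·(1+k_d θ_c)] = 0.572 × 2260 × (288 − 11.4) × 18.7 / [1780 × (1 + 0.0975 × 18.7)] = 6.69×10^6 / 5025 = 1331 m³.
For wasting at MLVSS concentration, Q_w = V/θ_c = 1331/18.7 = 71.15 m³/d.

Q_w ≈ 71.2 m³/d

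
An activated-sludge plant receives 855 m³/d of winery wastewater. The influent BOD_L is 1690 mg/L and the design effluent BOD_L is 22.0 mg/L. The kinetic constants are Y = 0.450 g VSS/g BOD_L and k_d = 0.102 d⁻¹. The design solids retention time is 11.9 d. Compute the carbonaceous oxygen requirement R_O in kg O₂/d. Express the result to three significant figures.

Correct the yield for decay: Y_obs = Y/(1 + k_d θ_c) = 0.450 / (1 + 0.102 × 11.9) = 0.450 / 2.214 = 0.2033.
Q·(S₀ − S) = 855 × (1690 − 22.0) × 10⁻³ = 1426 kg/d removed.
Net sludge production P_X = 0.2033 × 1426 = 289.9 kg VSS/d.
Carbonaceous O₂ demand = substrate oxidised − cell-mass equivalent = 1426 − 1.42 × 289.9 = 1014 kg O₂/d.

R_O ≈ 1010 kg O₂/d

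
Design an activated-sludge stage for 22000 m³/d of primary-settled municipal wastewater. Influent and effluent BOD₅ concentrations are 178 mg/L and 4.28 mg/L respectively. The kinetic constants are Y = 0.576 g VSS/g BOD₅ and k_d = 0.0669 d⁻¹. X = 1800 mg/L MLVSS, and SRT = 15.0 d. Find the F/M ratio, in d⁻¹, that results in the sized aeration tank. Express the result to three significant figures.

F/M ≈ 0.238 d⁻¹

From the SRT design equation V = Y Q (S₀−S) θ_c / [X (1 + k_d θ_c)] = 0.576 × 22000 × (178 − 4.28) × 15.0 / [1800 × (1 + 0.0669 × 15.0)] = 3.3×10^7 / 3606 = 9156 m³.
F/M = Q·S₀ / (V·X) = 22000 × 178 / (9156 × 1800) = 0.2376 g BOD₅·(g VSS·d)⁻¹.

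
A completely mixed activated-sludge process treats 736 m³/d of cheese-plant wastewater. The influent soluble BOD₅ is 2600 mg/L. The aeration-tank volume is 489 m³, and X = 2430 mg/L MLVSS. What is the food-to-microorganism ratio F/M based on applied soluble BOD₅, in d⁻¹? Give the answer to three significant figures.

F/M ≈ 1.61 d⁻¹

Food-to-microorganism ratio F/M = Q S₀ / (V X) = 736 × 2600 / (489.0 × 2430) = 1.610 d⁻¹.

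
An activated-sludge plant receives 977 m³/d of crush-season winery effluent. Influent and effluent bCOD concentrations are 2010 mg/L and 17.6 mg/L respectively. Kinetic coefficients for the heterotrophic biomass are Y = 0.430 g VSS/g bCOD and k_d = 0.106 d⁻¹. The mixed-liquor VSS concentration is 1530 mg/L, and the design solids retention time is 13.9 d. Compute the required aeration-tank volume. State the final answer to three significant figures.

V ≈ 3070 m³

Rearranging the biomass balance for a CMAS with decay, V = Y·Q·ΔS·θ_c / [X·(1+k_d θ_c)] = 0.430 × 977 × (2010 − 17.6) × 13.9 / [1530 × (1 + 0.106 × 13.9)] = 1.16×10^7 / 3784 = 3074 m³.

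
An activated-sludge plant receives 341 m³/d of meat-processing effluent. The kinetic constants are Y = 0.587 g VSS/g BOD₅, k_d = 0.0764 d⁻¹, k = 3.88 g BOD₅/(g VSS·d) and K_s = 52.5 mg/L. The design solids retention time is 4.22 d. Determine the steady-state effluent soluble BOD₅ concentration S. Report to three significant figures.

Effluent substrate depends only on kinetics and SRT: S = K_s(1 + k_d θ_c) / [θ_c(Yk − k_d) − 1] = 52.5 × (1 + 0.0764 × 4.22) / [4.22 × (0.587 × 3.88 − 0.0764) − 1] = 69.43 / 8.289 = 8.376 mg/L.

S ≈ 8.38 mg/L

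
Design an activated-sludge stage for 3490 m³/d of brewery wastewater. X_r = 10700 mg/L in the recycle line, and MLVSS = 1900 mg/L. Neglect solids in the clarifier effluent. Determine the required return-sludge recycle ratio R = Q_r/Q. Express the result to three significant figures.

Solids balance on the clarifier gives (1+R)X = R·X_r, so R = X/(X_r − X) = 1900 / (10700 − 1900) = 0.2159.

R ≈ 0.216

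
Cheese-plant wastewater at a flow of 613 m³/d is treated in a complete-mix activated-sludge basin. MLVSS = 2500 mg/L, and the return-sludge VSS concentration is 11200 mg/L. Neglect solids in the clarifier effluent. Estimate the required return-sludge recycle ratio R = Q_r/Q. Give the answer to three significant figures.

R ≈ 0.287

Solids balance on the clarifier gives (1+R)X = R·X_r, so R = X/(X_r − X) = 2500 / (11200 − 2500) = 0.2874.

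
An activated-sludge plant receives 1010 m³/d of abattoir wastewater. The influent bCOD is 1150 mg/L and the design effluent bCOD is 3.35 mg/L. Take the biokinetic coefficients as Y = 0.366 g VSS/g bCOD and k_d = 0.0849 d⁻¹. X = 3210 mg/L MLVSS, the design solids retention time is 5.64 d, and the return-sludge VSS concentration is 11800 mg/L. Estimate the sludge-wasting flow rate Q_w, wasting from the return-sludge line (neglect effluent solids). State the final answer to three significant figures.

From the SRT design equation V = Y Q (S₀−S) θ_c / [X (1 + k_d θ_c)] = 0.366 × 1010 × (1150 − 3.35) × 5.64 / [3210 × (1 + 0.0849 × 5.64)] = 2.39×10^6 / 4747 = 503.6 m³.
Wasting from the return line (neglecting effluent solids): Q_w = V·X / (θ_c·X_r) = 503.6 × 3210 / (5.64 × 11800) = 24.29 m³/d.

Q_w ≈ 24.3 m³/d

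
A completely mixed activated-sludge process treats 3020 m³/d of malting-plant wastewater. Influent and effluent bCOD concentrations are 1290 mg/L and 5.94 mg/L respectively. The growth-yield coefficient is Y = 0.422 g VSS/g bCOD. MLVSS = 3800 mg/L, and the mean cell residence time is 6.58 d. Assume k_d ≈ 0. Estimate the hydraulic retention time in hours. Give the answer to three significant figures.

Biomass mass balance (decay neglected): V·X = Y·Q·(S₀ − S)·θ_c, so V = 0.422 × 3020 × (1290 − 5.94) × 6.58 / 3800 = 2834 m³.
Hydraulic retention time τ = V/Q = 2834 / 3020 = 0.9383 d = 22.52 h.

τ ≈ 22.5 h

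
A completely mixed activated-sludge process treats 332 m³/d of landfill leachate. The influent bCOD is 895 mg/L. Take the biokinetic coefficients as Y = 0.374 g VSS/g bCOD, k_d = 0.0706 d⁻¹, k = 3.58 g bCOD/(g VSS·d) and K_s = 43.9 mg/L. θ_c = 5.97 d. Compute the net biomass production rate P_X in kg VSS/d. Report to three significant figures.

Effluent substrate depends only on kinetics and SRT: S = K_s(1 + k_d θ_c) / [θ_c(Yk − k_d) − 1] = 43.9 × (1 + 0.0706 × 5.97) / [5.97 × (0.374 × 3.58 − 0.0706) − 1] = 62.40 / 6.572 = 9.495 mg/L.
The observed yield is Y_obs = Y/(1 + k_d·θ_c) = 0.374 / (1 + 0.0706 × 5.97) = 0.374 / 1.421 = 0.2631 g VSS per g bCOD removed.
Mass of bCOD removed per day: Q(S₀ − S) = 332 × 885.5 g/m³ = 294.0 kg/d.
Biomass produced: P_X = Y_obs·Q·ΔS = 0.2631 × 294.0 ≈ 77.35 kg VSS/d.

P_X ≈ 77.3 kg VSS/d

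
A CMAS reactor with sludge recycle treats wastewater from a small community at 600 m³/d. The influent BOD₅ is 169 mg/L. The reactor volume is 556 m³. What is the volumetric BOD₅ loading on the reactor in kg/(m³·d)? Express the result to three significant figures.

Applied BOD₅ load per unit volume = Q·S₀/V = (600 × 169/1000)/556.0 = 0.1824 kg BOD₅·m⁻³·d⁻¹.

L_v ≈ 0.182 kg BOD₅/(m³·d)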